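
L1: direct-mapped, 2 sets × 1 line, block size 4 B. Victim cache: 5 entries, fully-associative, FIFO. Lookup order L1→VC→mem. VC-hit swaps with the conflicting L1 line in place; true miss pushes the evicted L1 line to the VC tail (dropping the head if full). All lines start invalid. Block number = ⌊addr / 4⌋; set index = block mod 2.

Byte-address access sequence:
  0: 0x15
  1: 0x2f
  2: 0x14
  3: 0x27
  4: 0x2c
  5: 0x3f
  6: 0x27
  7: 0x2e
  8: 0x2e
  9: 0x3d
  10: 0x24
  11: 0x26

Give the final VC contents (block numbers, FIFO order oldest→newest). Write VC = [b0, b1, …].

  [0] addr=0x15 blk=5 s=1: MISS | VC []
  [1] addr=0x2f blk=11 s=1: MISS | VC [5]
  [2] addr=0x14 blk=5 s=1: VC-HIT | VC [11]
  [3] addr=0x27 blk=9 s=1: MISS | VC [11, 5]
  [4] addr=0x2c blk=11 s=1: VC-HIT | VC [9, 5]
  [5] addr=0x3f blk=15 s=1: MISS | VC [9, 5, 11]
  [6] addr=0x27 blk=9 s=1: VC-HIT | VC [15, 5, 11]
  [7] addr=0x2e blk=11 s=1: VC-HIT | VC [15, 5, 9]
  [8] addr=0x2e blk=11 s=1: L1-HIT | VC [15, 5, 9]
  [9] addr=0x3d blk=15 s=1: VC-HIT | VC [11, 5, 9]
  [10] addr=0x24 blk=9 s=1: VC-HIT | VC [11, 5, 15]
  [11] addr=0x26 blk=9 s=1: L1-HIT | VC [11, 5, 15]

VC = [11, 5, 15]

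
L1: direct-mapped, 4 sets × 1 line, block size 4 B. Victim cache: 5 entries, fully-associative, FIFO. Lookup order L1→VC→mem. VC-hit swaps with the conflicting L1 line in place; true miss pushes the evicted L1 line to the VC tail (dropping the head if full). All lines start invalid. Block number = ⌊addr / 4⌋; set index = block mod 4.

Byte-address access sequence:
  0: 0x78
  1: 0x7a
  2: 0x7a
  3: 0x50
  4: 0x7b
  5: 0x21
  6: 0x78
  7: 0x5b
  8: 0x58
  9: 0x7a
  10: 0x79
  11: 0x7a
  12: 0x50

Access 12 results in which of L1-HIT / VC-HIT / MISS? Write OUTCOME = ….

  [0] addr=0x78 blk=30 s=2: MISS | VC []
  [1] addr=0x7a blk=30 s=2: L1-HIT | VC []
  [2] addr=0x7a blk=30 s=2: L1-HIT | VC []
  [3] addr=0x50 blk=20 s=0: MISS | VC []
  [4] addr=0x7b blk=30 s=2: L1-HIT | VC []
  [5] addr=0x21 blk=8 s=0: MISS | VC [20]
  [6] addr=0x78 blk=30 s=2: L1-HIT | VC [20]
  [7] addr=0x5b blk=22 s=2: MISS | VC [20, 30]
  [8] addr=0x58 blk=22 s=2: L1-HIT | VC [20, 30]
  [9] addr=0x7a blk=30 s=2: VC-HIT | VC [20, 22]
  [10] addr=0x79 blk=30 s=2: L1-HIT | VC [20, 22]
  [11] addr=0x7a blk=30 s=2: L1-HIT | VC [20, 22]
  [12] addr=0x50 blk=20 s=0: VC-HIT | VC [8, 22]

OUTCOME = VC-HIT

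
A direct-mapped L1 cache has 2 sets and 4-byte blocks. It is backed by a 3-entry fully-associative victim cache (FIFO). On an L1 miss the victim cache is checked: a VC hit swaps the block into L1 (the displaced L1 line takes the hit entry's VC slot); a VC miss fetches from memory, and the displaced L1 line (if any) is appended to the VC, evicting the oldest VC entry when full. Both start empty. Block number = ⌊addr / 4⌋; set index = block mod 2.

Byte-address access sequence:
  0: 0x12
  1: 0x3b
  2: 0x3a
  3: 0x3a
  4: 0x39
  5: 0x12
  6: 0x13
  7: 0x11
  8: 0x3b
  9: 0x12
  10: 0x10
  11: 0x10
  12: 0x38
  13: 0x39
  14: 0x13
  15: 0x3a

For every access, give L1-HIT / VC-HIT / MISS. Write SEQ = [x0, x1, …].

SEQ = [MISS, MISS, L1-HIT, L1-HIT, L1-HIT, VC-HIT, L1-HIT, L1-HIT, VC-HIT, VC-HIT, L1-HIT, L1-HIT, VC-HIT, L1-HIT, VC-HIT, VC-HIT]

#0 0x12→b4/s0 MISS; vc=[]
#1 0x3b→b14/s0 MISS; vc=[4]
#2 0x3a→b14/s0 L1-HIT; vc=[4]
#3 0x3a→b14/s0 L1-HIT; vc=[4]
#4 0x39→b14/s0 L1-HIT; vc=[4]
#5 0x12→b4/s0 VC-HIT; vc=[14]
#6 0x13→b4/s0 L1-HIT; vc=[14]
#7 0x11→b4/s0 L1-HIT; vc=[14]
#8 0x3b→b14/s0 VC-HIT; vc=[4]
#9 0x12→b4/s0 VC-HIT; vc=[14]
#10 0x10→b4/s0 L1-HIT; vc=[14]
#11 0x10→b4/s0 L1-HIT; vc=[14]
#12 0x38→b14/s0 VC-HIT; vc=[4]
#13 0x39→b14/s0 L1-HIT; vc=[4]
#14 0x13→b4/s0 VC-HIT; vc=[14]
#15 0x3a→b14/s0 VC-HIT; vc=[4]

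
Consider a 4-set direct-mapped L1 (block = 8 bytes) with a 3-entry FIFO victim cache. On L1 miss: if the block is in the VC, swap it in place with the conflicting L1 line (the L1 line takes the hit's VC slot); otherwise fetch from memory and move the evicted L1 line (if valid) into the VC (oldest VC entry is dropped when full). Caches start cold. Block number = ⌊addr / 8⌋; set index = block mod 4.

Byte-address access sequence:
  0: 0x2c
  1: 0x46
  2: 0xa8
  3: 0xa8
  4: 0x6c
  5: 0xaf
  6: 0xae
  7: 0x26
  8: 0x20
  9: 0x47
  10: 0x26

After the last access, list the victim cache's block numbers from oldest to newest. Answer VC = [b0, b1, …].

  [0] addr=0x2c blk=5 s=1: MISS | VC []
  [1] addr=0x46 blk=8 s=0: MISS | VC []
  [2] addr=0xa8 blk=21 s=1: MISS | VC [5]
  [3] addr=0xa8 blk=21 s=1: L1-HIT | VC [5]
  [4] addr=0x6c blk=13 s=1: MISS | VC [5, 21]
  [5] addr=0xaf blk=21 s=1: VC-HIT | VC [5, 13]
  [6] addr=0xae blk=21 s=1: L1-HIT | VC [5, 13]
  [7] addr=0x26 blk=4 s=0: MISS | VC [5, 13, 8]
  [8] addr=0x20 blk=4 s=0: L1-HIT | VC [5, 13, 8]
  [9] addr=0x47 blk=8 s=0: VC-HIT | VC [5, 13, 4]
  [10] addr=0x26 blk=4 s=0: VC-HIT | VC [5, 13, 8]

VC = [5, 13, 8]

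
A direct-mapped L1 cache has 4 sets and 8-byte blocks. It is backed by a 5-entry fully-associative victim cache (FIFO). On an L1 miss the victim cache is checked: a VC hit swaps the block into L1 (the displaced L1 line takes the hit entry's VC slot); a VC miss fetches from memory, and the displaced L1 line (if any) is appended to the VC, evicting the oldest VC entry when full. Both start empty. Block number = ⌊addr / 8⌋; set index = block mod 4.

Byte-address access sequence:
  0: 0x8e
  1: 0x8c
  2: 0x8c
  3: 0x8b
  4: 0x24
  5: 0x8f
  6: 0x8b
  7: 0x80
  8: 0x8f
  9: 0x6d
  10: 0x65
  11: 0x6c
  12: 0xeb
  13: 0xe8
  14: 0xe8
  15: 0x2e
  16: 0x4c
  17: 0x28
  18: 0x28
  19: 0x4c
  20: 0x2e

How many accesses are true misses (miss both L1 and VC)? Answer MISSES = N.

MISSES = 8

0: 0x8e (blk 17, set 1) → MISS  vc=[]
1: 0x8c (blk 17, set 1) → L1-HIT  vc=[]
2: 0x8c (blk 17, set 1) → L1-HIT  vc=[]
3: 0x8b (blk 17, set 1) → L1-HIT  vc=[]
4: 0x24 (blk 4, set 0) → MISS  vc=[]
5: 0x8f (blk 17, set 1) → L1-HIT  vc=[]
6: 0x8b (blk 17, set 1) → L1-HIT  vc=[]
7: 0x80 (blk 16, set 0) → MISS  vc=[4]
8: 0x8f (blk 17, set 1) → L1-HIT  vc=[4]
9: 0x6d (blk 13, set 1) → MISS  vc=[4, 17]
10: 0x65 (blk 12, set 0) → MISS  vc=[4, 17, 16]
11: 0x6c (blk 13, set 1) → L1-HIT  vc=[4, 17, 16]
12: 0xeb (blk 29, set 1) → MISS  vc=[4, 17, 16, 13]
13: 0xe8 (blk 29, set 1) → L1-HIT  vc=[4, 17, 16, 13]
14: 0xe8 (blk 29, set 1) → L1-HIT  vc=[4, 17, 16, 13]
15: 0x2e (blk 5, set 1) → MISS  vc=[4, 17, 16, 13, 29]
16: 0x4c (blk 9, set 1) → MISS  vc=[17, 16, 13, 29, 5]
17: 0x28 (blk 5, set 1) → VC-HIT  vc=[17, 16, 13, 29, 9]
18: 0x28 (blk 5, set 1) → L1-HIT  vc=[17, 16, 13, 29, 9]
19: 0x4c (blk 9, set 1) → VC-HIT  vc=[17, 16, 13, 29, 5]
20: 0x2e (blk 5, set 1) → VC-HIT  vc=[17, 16, 13, 29, 9]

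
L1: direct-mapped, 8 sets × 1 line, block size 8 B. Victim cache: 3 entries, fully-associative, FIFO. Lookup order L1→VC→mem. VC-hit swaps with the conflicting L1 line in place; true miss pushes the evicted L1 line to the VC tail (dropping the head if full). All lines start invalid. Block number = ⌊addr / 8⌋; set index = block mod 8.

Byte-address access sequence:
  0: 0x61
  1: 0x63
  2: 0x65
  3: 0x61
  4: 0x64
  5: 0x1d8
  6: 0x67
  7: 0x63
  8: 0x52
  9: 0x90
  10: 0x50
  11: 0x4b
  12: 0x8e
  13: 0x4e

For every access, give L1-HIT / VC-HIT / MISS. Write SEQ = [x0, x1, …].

  [0] addr=0x61 blk=12 s=4: MISS | VC []
  [1] addr=0x63 blk=12 s=4: L1-HIT | VC []
  [2] addr=0x65 blk=12 s=4: L1-HIT | VC []
  [3] addr=0x61 blk=12 s=4: L1-HIT | VC []
  [4] addr=0x64 blk=12 s=4: L1-HIT | VC []
  [5] addr=0x1d8 blk=59 s=3: MISS | VC []
  [6] addr=0x67 blk=12 s=4: L1-HIT | VC []
  [7] addr=0x63 blk=12 s=4: L1-HIT | VC []
  [8] addr=0x52 blk=10 s=2: MISS | VC []
  [9] addr=0x90 blk=18 s=2: MISS | VC [10]
  [10] addr=0x50 blk=10 s=2: VC-HIT | VC [18]
  [11] addr=0x4b blk=9 s=1: MISS | VC [18]
  [12] addr=0x8e blk=17 s=1: MISS | VC [18, 9]
  [13] addr=0x4e blk=9 s=1: VC-HIT | VC [18, 17]

SEQ = [MISS, L1-HIT, L1-HIT, L1-HIT, L1-HIT, MISS, L1-HIT, L1-HIT, MISS, MISS, VC-HIT, MISS, MISS, VC-HIT]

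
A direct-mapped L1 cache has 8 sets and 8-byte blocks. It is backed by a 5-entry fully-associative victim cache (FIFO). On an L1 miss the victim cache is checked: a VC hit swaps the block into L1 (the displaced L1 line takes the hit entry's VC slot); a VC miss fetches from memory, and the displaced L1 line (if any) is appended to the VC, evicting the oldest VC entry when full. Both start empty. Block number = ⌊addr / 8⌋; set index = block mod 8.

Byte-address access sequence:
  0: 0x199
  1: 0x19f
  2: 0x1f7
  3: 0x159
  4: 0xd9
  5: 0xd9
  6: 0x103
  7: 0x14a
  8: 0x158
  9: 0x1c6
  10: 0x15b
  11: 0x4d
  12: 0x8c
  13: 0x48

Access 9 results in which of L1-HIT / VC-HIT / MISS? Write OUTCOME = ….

OUTCOME = MISS

#0 0x199→b51/s3 MISS; vc=[]
#1 0x19f→b51/s3 L1-HIT; vc=[]
#2 0x1f7→b62/s6 MISS; vc=[]
#3 0x159→b43/s3 MISS; vc=[51]
#4 0xd9→b27/s3 MISS; vc=[51,43]
#5 0xd9→b27/s3 L1-HIT; vc=[51,43]
#6 0x103→b32/s0 MISS; vc=[51,43]
#7 0x14a→b41/s1 MISS; vc=[51,43]
#8 0x158→b43/s3 VC-HIT; vc=[51,27]
#9 0x1c6→b56/s0 MISS; vc=[51,27,32]
#10 0x15b→b43/s3 L1-HIT; vc=[51,27,32]
#11 0x4d→b9/s1 MISS; vc=[51,27,32,41]
#12 0x8c→b17/s1 MISS; vc=[51,27,32,41,9]
#13 0x48→b9/s1 VC-HIT; vc=[51,27,32,41,17]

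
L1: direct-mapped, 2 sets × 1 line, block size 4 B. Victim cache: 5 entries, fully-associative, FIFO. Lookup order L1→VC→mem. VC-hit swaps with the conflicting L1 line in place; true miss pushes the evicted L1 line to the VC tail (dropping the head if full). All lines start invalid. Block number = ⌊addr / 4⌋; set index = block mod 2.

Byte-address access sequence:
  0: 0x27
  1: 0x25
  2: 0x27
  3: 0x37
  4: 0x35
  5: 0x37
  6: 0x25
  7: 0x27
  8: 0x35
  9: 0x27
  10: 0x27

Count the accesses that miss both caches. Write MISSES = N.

MISSES = 2

#0 0x27→b9/s1 MISS; vc=[]
#1 0x25→b9/s1 L1-HIT; vc=[]
#2 0x27→b9/s1 L1-HIT; vc=[]
#3 0x37→b13/s1 MISS; vc=[9]
#4 0x35→b13/s1 L1-HIT; vc=[9]
#5 0x37→b13/s1 L1-HIT; vc=[9]
#6 0x25→b9/s1 VC-HIT; vc=[13]
#7 0x27→b9/s1 L1-HIT; vc=[13]
#8 0x35→b13/s1 VC-HIT; vc=[9]
#9 0x27→b9/s1 VC-HIT; vc=[13]
#10 0x27→b9/s1 L1-HIT; vc=[13]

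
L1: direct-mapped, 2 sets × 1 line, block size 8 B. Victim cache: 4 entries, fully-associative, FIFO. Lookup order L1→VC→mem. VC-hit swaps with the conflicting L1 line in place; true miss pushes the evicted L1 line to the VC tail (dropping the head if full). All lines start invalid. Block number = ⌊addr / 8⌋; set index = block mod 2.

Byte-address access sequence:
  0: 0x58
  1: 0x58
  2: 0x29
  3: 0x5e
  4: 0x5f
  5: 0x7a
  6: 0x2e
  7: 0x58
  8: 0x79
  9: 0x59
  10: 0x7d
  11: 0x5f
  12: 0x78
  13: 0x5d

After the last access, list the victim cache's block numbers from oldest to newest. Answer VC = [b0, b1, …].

VC = [15, 5]

  [0] addr=0x58 blk=11 s=1: MISS | VC []
  [1] addr=0x58 blk=11 s=1: L1-HIT | VC []
  [2] addr=0x29 blk=5 s=1: MISS | VC [11]
  [3] addr=0x5e blk=11 s=1: VC-HIT | VC [5]
  [4] addr=0x5f blk=11 s=1: L1-HIT | VC [5]
  [5] addr=0x7a blk=15 s=1: MISS | VC [5, 11]
  [6] addr=0x2e blk=5 s=1: VC-HIT | VC [15, 11]
  [7] addr=0x58 blk=11 s=1: VC-HIT | VC [15, 5]
  [8] addr=0x79 blk=15 s=1: VC-HIT | VC [11, 5]
  [9] addr=0x59 blk=11 s=1: VC-HIT | VC [15, 5]
  [10] addr=0x7d blk=15 s=1: VC-HIT | VC [11, 5]
  [11] addr=0x5f blk=11 s=1: VC-HIT | VC [15, 5]
  [12] addr=0x78 blk=15 s=1: VC-HIT | VC [11, 5]
  [13] addr=0x5d blk=11 s=1: VC-HIT | VC [15, 5]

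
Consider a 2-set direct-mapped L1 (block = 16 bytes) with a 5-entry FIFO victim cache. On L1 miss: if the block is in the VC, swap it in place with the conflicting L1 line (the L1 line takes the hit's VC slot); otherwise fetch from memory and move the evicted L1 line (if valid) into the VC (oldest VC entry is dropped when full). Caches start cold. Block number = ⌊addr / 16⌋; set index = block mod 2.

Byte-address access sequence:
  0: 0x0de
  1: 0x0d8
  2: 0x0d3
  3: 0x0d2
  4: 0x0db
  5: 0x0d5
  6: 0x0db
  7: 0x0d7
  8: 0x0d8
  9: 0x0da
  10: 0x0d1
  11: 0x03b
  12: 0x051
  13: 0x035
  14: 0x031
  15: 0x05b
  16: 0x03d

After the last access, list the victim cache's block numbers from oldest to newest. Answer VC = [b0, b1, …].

VC = [13, 5]

  [0] addr=0xde blk=13 s=1: MISS | VC []
  [1] addr=0xd8 blk=13 s=1: L1-HIT | VC []
  [2] addr=0xd3 blk=13 s=1: L1-HIT | VC []
  [3] addr=0xd2 blk=13 s=1: L1-HIT | VC []
  [4] addr=0xdb blk=13 s=1: L1-HIT | VC []
  [5] addr=0xd5 blk=13 s=1: L1-HIT | VC []
  [6] addr=0xdb blk=13 s=1: L1-HIT | VC []
  [7] addr=0xd7 blk=13 s=1: L1-HIT | VC []
  [8] addr=0xd8 blk=13 s=1: L1-HIT | VC []
  [9] addr=0xda blk=13 s=1: L1-HIT | VC []
  [10] addr=0xd1 blk=13 s=1: L1-HIT | VC []
  [11] addr=0x3b blk=3 s=1: MISS | VC [13]
  [12] addr=0x51 blk=5 s=1: MISS | VC [13, 3]
  [13] addr=0x35 blk=3 s=1: VC-HIT | VC [13, 5]
  [14] addr=0x31 blk=3 s=1: L1-HIT | VC [13, 5]
  [15] addr=0x5b blk=5 s=1: VC-HIT | VC [13, 3]
  [16] addr=0x3d blk=3 s=1: VC-HIT | VC [13, 5]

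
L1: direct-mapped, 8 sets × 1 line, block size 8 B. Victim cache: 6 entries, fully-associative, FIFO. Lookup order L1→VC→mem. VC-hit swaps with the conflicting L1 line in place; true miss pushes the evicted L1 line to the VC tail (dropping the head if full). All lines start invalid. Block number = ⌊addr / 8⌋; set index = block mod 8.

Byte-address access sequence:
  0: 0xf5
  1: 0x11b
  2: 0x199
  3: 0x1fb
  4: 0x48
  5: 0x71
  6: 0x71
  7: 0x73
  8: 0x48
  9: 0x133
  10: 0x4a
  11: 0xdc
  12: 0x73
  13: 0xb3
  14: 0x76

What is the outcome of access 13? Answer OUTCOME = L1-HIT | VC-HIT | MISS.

OUTCOME = MISS

  [0] addr=0xf5 blk=30 s=6: MISS | VC []
  [1] addr=0x11b blk=35 s=3: MISS | VC []
  [2] addr=0x199 blk=51 s=3: MISS | VC [35]
  [3] addr=0x1fb blk=63 s=7: MISS | VC [35]
  [4] addr=0x48 blk=9 s=1: MISS | VC [35]
  [5] addr=0x71 blk=14 s=6: MISS | VC [35, 30]
  [6] addr=0x71 blk=14 s=6: L1-HIT | VC [35, 30]
  [7] addr=0x73 blk=14 s=6: L1-HIT | VC [35, 30]
  [8] addr=0x48 blk=9 s=1: L1-HIT | VC [35, 30]
  [9] addr=0x133 blk=38 s=6: MISS | VC [35, 30, 14]
  [10] addr=0x4a blk=9 s=1: L1-HIT | VC [35, 30, 14]
  [11] addr=0xdc blk=27 s=3: MISS | VC [35, 30, 14, 51]
  [12] addr=0x73 blk=14 s=6: VC-HIT | VC [35, 30, 38, 51]
  [13] addr=0xb3 blk=22 s=6: MISS | VC [35, 30, 38, 51, 14]
  [14] addr=0x76 blk=14 s=6: VC-HIT | VC [35, 30, 38, 51, 22]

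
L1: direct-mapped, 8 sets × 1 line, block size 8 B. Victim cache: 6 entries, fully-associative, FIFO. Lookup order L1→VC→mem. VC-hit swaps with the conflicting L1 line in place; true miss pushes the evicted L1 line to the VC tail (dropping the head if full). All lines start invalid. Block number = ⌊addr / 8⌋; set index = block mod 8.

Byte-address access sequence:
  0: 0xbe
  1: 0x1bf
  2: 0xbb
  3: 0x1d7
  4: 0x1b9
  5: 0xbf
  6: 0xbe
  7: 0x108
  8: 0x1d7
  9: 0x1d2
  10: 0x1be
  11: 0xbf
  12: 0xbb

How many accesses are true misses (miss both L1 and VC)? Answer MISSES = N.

0: 0xbe (blk 23, set 7) → MISS  vc=[]
1: 0x1bf (blk 55, set 7) → MISS  vc=[23]
2: 0xbb (blk 23, set 7) → VC-HIT  vc=[55]
3: 0x1d7 (blk 58, set 2) → MISS  vc=[55]
4: 0x1b9 (blk 55, set 7) → VC-HIT  vc=[23]
5: 0xbf (blk 23, set 7) → VC-HIT  vc=[55]
6: 0xbe (blk 23, set 7) → L1-HIT  vc=[55]
7: 0x108 (blk 33, set 1) → MISS  vc=[55]
8: 0x1d7 (blk 58, set 2) → L1-HIT  vc=[55]
9: 0x1d2 (blk 58, set 2) → L1-HIT  vc=[55]
10: 0x1be (blk 55, set 7) → VC-HIT  vc=[23]
11: 0xbf (blk 23, set 7) → VC-HIT  vc=[55]
12: 0xbb (blk 23, set 7) → L1-HIT  vc=[55]

MISSES = 4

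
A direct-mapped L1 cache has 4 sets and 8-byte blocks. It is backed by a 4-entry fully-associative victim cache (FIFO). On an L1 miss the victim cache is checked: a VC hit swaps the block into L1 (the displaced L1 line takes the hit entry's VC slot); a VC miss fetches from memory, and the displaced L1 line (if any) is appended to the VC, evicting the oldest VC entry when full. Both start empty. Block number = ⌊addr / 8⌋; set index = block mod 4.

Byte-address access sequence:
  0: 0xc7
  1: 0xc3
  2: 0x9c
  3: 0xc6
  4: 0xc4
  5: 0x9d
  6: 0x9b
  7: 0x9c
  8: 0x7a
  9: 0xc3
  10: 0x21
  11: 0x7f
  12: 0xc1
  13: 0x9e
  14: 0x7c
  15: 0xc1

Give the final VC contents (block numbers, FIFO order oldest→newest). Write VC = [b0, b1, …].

VC = [19, 4]

0: 0xc7 (blk 24, set 0) → MISS  vc=[]
1: 0xc3 (blk 24, set 0) → L1-HIT  vc=[]
2: 0x9c (blk 19, set 3) → MISS  vc=[]
3: 0xc6 (blk 24, set 0) → L1-HIT  vc=[]
4: 0xc4 (blk 24, set 0) → L1-HIT  vc=[]
5: 0x9d (blk 19, set 3) → L1-HIT  vc=[]
6: 0x9b (blk 19, set 3) → L1-HIT  vc=[]
7: 0x9c (blk 19, set 3) → L1-HIT  vc=[]
8: 0x7a (blk 15, set 3) → MISS  vc=[19]
9: 0xc3 (blk 24, set 0) → L1-HIT  vc=[19]
10: 0x21 (blk 4, set 0) → MISS  vc=[19, 24]
11: 0x7f (blk 15, set 3) → L1-HIT  vc=[19, 24]
12: 0xc1 (blk 24, set 0) → VC-HIT  vc=[19, 4]
13: 0x9e (blk 19, set 3) → VC-HIT  vc=[15, 4]
14: 0x7c (blk 15, set 3) → VC-HIT  vc=[19, 4]
15: 0xc1 (blk 24, set 0) → L1-HIT  vc=[19, 4]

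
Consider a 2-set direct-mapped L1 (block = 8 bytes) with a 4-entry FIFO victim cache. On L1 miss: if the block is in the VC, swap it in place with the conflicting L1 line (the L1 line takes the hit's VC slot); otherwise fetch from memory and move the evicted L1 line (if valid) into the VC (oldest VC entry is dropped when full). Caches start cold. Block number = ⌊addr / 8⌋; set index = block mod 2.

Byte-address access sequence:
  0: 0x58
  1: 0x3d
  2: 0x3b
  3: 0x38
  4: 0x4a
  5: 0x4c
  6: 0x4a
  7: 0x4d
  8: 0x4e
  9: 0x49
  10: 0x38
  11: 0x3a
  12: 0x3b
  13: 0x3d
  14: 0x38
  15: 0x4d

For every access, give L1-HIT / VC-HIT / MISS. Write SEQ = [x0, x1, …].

SEQ = [MISS, MISS, L1-HIT, L1-HIT, MISS, L1-HIT, L1-HIT, L1-HIT, L1-HIT, L1-HIT, VC-HIT, L1-HIT, L1-HIT, L1-HIT, L1-HIT, VC-HIT]

#0 0x58→b11/s1 MISS; vc=[]
#1 0x3d→b7/s1 MISS; vc=[11]
#2 0x3b→b7/s1 L1-HIT; vc=[11]
#3 0x38→b7/s1 L1-HIT; vc=[11]
#4 0x4a→b9/s1 MISS; vc=[11,7]
#5 0x4c→b9/s1 L1-HIT; vc=[11,7]
#6 0x4a→b9/s1 L1-HIT; vc=[11,7]
#7 0x4d→b9/s1 L1-HIT; vc=[11,7]
#8 0x4e→b9/s1 L1-HIT; vc=[11,7]
#9 0x49→b9/s1 L1-HIT; vc=[11,7]
#10 0x38→b7/s1 VC-HIT; vc=[11,9]
#11 0x3a→b7/s1 L1-HIT; vc=[11,9]
#12 0x3b→b7/s1 L1-HIT; vc=[11,9]
#13 0x3d→b7/s1 L1-HIT; vc=[11,9]
#14 0x38→b7/s1 L1-HIT; vc=[11,9]
#15 0x4d→b9/s1 VC-HIT; vc=[11,7]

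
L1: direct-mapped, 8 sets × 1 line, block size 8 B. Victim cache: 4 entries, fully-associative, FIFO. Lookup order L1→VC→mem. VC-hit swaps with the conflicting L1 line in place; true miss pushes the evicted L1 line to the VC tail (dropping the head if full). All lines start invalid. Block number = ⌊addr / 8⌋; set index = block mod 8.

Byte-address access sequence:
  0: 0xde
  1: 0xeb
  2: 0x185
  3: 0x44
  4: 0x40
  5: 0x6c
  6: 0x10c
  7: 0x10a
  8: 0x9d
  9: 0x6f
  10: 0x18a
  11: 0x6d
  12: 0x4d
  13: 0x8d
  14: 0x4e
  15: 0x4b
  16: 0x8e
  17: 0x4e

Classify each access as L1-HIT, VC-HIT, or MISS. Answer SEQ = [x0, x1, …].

  [0] addr=0xde blk=27 s=3: MISS | VC []
  [1] addr=0xeb blk=29 s=5: MISS | VC []
  [2] addr=0x185 blk=48 s=0: MISS | VC []
  [3] addr=0x44 blk=8 s=0: MISS | VC [48]
  [4] addr=0x40 blk=8 s=0: L1-HIT | VC [48]
  [5] addr=0x6c blk=13 s=5: MISS | VC [48, 29]
  [6] addr=0x10c blk=33 s=1: MISS | VC [48, 29]
  [7] addr=0x10a blk=33 s=1: L1-HIT | VC [48, 29]
  [8] addr=0x9d blk=19 s=3: MISS | VC [48, 29, 27]
  [9] addr=0x6f blk=13 s=5: L1-HIT | VC [48, 29, 27]
  [10] addr=0x18a blk=49 s=1: MISS | VC [48, 29, 27, 33]
  [11] addr=0x6d blk=13 s=5: L1-HIT | VC [48, 29, 27, 33]
  [12] addr=0x4d blk=9 s=1: MISS | VC [29, 27, 33, 49]
  [13] addr=0x8d blk=17 s=1: MISS | VC [27, 33, 49, 9]
  [14] addr=0x4e blk=9 s=1: VC-HIT | VC [27, 33, 49, 17]
  [15] addr=0x4b blk=9 s=1: L1-HIT | VC [27, 33, 49, 17]
  [16] addr=0x8e blk=17 s=1: VC-HIT | VC [27, 33, 49, 9]
  [17] addr=0x4e blk=9 s=1: VC-HIT | VC [27, 33, 49, 17]

SEQ = [MISS, MISS, MISS, MISS, L1-HIT, MISS, MISS, L1-HIT, MISS, L1-HIT, MISS, L1-HIT, MISS, MISS, VC-HIT, L1-HIT, VC-HIT, VC-HIT]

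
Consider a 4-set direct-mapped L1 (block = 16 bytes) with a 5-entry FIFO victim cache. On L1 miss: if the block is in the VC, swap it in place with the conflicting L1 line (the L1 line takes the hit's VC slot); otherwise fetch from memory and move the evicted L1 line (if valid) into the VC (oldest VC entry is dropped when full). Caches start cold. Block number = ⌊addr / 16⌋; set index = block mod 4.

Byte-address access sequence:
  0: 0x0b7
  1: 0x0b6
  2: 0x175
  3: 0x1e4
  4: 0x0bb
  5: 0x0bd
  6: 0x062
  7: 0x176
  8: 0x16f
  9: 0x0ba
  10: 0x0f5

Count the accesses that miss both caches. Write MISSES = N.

MISSES = 6

  [0] addr=0xb7 blk=11 s=3: MISS | VC []
  [1] addr=0xb6 blk=11 s=3: L1-HIT | VC []
  [2] addr=0x175 blk=23 s=3: MISS | VC [11]
  [3] addr=0x1e4 blk=30 s=2: MISS | VC [11]
  [4] addr=0xbb blk=11 s=3: VC-HIT | VC [23]
  [5] addr=0xbd blk=11 s=3: L1-HIT | VC [23]
  [6] addr=0x62 blk=6 s=2: MISS | VC [23, 30]
  [7] addr=0x176 blk=23 s=3: VC-HIT | VC [11, 30]
  [8] addr=0x16f blk=22 s=2: MISS | VC [11, 30, 6]
  [9] addr=0xba blk=11 s=3: VC-HIT | VC [23, 30, 6]
  [10] addr=0xf5 blk=15 s=3: MISS | VC [23, 30, 6, 11]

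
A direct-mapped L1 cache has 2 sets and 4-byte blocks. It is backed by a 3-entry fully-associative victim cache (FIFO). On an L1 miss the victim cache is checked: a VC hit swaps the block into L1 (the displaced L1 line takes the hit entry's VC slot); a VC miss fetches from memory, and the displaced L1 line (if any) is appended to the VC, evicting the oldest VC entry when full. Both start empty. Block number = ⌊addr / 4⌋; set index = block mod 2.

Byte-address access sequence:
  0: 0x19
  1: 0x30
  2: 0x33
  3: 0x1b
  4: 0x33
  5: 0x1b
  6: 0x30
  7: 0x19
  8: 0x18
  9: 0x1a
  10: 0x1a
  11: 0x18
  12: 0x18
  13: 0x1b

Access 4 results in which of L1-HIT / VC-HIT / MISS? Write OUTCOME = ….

OUTCOME = VC-HIT

0: 0x19 (blk 6, set 0) → MISS  vc=[]
1: 0x30 (blk 12, set 0) → MISS  vc=[6]
2: 0x33 (blk 12, set 0) → L1-HIT  vc=[6]
3: 0x1b (blk 6, set 0) → VC-HIT  vc=[12]
4: 0x33 (blk 12, set 0) → VC-HIT  vc=[6]
5: 0x1b (blk 6, set 0) → VC-HIT  vc=[12]
6: 0x30 (blk 12, set 0) → VC-HIT  vc=[6]
7: 0x19 (blk 6, set 0) → VC-HIT  vc=[12]
8: 0x18 (blk 6, set 0) → L1-HIT  vc=[12]
9: 0x1a (blk 6, set 0) → L1-HIT  vc=[12]
10: 0x1a (blk 6, set 0) → L1-HIT  vc=[12]
11: 0x18 (blk 6, set 0) → L1-HIT  vc=[12]
12: 0x18 (blk 6, set 0) → L1-HIT  vc=[12]
13: 0x1b (blk 6, set 0) → L1-HIT  vc=[12]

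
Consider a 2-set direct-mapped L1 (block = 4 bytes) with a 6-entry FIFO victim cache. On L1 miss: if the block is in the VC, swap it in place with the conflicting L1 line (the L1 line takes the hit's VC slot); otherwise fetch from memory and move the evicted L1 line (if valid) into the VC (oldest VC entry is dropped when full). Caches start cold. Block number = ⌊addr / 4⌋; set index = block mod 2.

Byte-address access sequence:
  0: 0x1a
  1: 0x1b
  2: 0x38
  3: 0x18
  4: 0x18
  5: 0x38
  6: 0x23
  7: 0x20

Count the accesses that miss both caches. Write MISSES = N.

0: 0x1a (blk 6, set 0) → MISS  vc=[]
1: 0x1b (blk 6, set 0) → L1-HIT  vc=[]
2: 0x38 (blk 14, set 0) → MISS  vc=[6]
3: 0x18 (blk 6, set 0) → VC-HIT  vc=[14]
4: 0x18 (blk 6, set 0) → L1-HIT  vc=[14]
5: 0x38 (blk 14, set 0) → VC-HIT  vc=[6]
6: 0x23 (blk 8, set 0) → MISS  vc=[6, 14]
7: 0x20 (blk 8, set 0) → L1-HIT  vc=[6, 14]

MISSES = 3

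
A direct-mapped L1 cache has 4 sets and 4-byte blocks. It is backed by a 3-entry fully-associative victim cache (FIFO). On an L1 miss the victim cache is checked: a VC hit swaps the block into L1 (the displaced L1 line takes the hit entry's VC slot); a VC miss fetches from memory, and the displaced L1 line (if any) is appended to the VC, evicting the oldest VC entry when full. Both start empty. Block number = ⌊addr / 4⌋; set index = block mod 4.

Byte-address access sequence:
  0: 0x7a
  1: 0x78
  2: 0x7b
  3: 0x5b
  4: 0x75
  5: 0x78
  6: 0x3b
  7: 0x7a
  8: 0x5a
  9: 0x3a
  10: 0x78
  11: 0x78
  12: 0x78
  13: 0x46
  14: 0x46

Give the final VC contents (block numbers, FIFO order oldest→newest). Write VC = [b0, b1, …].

VC = [14, 22, 29]

#0 0x7a→b30/s2 MISS; vc=[]
#1 0x78→b30/s2 L1-HIT; vc=[]
#2 0x7b→b30/s2 L1-HIT; vc=[]
#3 0x5b→b22/s2 MISS; vc=[30]
#4 0x75→b29/s1 MISS; vc=[30]
#5 0x78→b30/s2 VC-HIT; vc=[22]
#6 0x3b→b14/s2 MISS; vc=[22,30]
#7 0x7a→b30/s2 VC-HIT; vc=[22,14]
#8 0x5a→b22/s2 VC-HIT; vc=[30,14]
#9 0x3a→b14/s2 VC-HIT; vc=[30,22]
#10 0x78→b30/s2 VC-HIT; vc=[14,22]
#11 0x78→b30/s2 L1-HIT; vc=[14,22]
#12 0x78→b30/s2 L1-HIT; vc=[14,22]
#13 0x46→b17/s1 MISS; vc=[14,22,29]
#14 0x46→b17/s1 L1-HIT; vc=[14,22,29]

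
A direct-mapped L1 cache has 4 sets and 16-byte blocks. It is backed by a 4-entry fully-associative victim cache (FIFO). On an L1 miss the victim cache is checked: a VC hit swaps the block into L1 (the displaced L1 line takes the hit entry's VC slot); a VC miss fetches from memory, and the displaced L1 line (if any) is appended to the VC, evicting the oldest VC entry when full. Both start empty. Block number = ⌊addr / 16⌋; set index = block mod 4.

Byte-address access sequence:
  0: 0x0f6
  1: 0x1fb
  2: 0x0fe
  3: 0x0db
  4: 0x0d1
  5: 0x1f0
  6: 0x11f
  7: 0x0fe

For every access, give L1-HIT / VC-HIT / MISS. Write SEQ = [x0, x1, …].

SEQ = [MISS, MISS, VC-HIT, MISS, L1-HIT, VC-HIT, MISS, VC-HIT]

  [0] addr=0xf6 blk=15 s=3: MISS | VC []
  [1] addr=0x1fb blk=31 s=3: MISS | VC [15]
  [2] addr=0xfe blk=15 s=3: VC-HIT | VC [31]
  [3] addr=0xdb blk=13 s=1: MISS | VC [31]
  [4] addr=0xd1 blk=13 s=1: L1-HIT | VC [31]
  [5] addr=0x1f0 blk=31 s=3: VC-HIT | VC [15]
  [6] addr=0x11f blk=17 s=1: MISS | VC [15, 13]
  [7] addr=0xfe blk=15 s=3: VC-HIT | VC [31, 13]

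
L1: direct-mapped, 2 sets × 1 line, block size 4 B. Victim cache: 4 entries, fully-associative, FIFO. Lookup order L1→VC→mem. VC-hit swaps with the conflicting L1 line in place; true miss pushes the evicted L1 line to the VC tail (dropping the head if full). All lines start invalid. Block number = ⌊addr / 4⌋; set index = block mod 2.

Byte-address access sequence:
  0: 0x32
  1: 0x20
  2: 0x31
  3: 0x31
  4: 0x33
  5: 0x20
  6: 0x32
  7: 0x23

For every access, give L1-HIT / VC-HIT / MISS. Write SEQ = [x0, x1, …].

SEQ = [MISS, MISS, VC-HIT, L1-HIT, L1-HIT, VC-HIT, VC-HIT, VC-HIT]

0: 0x32 (blk 12, set 0) → MISS  vc=[]
1: 0x20 (blk 8, set 0) → MISS  vc=[12]
2: 0x31 (blk 12, set 0) → VC-HIT  vc=[8]
3: 0x31 (blk 12, set 0) → L1-HIT  vc=[8]
4: 0x33 (blk 12, set 0) → L1-HIT  vc=[8]
5: 0x20 (blk 8, set 0) → VC-HIT  vc=[12]
6: 0x32 (blk 12, set 0) → VC-HIT  vc=[8]
7: 0x23 (blk 8, set 0) → VC-HIT  vc=[12]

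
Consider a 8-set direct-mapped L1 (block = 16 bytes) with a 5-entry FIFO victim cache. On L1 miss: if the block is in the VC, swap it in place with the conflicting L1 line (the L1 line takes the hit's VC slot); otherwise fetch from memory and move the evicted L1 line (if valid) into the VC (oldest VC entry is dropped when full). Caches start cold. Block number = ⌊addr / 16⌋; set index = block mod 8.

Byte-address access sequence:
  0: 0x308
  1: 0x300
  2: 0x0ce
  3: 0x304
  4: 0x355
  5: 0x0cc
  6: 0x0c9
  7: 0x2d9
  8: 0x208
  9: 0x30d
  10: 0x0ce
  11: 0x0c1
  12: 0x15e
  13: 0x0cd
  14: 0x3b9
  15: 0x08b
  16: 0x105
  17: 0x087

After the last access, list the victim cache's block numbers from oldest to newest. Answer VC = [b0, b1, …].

0: 0x308 (blk 48, set 0) → MISS  vc=[]
1: 0x300 (blk 48, set 0) → L1-HIT  vc=[]
2: 0xce (blk 12, set 4) → MISS  vc=[]
3: 0x304 (blk 48, set 0) → L1-HIT  vc=[]
4: 0x355 (blk 53, set 5) → MISS  vc=[]
5: 0xcc (blk 12, set 4) → L1-HIT  vc=[]
6: 0xc9 (blk 12, set 4) → L1-HIT  vc=[]
7: 0x2d9 (blk 45, set 5) → MISS  vc=[53]
8: 0x208 (blk 32, set 0) → MISS  vc=[53, 48]
9: 0x30d (blk 48, set 0) → VC-HIT  vc=[53, 32]
10: 0xce (blk 12, set 4) → L1-HIT  vc=[53, 32]
11: 0xc1 (blk 12, set 4) → L1-HIT  vc=[53, 32]
12: 0x15e (blk 21, set 5) → MISS  vc=[53, 32, 45]
13: 0xcd (blk 12, set 4) → L1-HIT  vc=[53, 32, 45]
14: 0x3b9 (blk 59, set 3) → MISS  vc=[53, 32, 45]
15: 0x8b (blk 8, set 0) → MISS  vc=[53, 32, 45, 48]
16: 0x105 (blk 16, set 0) → MISS  vc=[53, 32, 45, 48, 8]
17: 0x87 (blk 8, set 0) → VC-HIT  vc=[53, 32, 45, 48, 16]

VC = [53, 32, 45, 48, 16]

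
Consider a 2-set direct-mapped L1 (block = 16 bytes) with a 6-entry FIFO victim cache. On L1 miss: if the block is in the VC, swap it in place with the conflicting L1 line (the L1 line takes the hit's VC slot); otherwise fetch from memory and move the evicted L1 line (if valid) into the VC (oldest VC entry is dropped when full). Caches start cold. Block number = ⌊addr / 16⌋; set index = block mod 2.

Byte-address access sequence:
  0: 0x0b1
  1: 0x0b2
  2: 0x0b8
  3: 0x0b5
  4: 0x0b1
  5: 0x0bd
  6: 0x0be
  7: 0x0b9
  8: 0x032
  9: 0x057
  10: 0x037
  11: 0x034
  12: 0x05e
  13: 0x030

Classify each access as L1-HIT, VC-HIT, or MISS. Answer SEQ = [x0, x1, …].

SEQ = [MISS, L1-HIT, L1-HIT, L1-HIT, L1-HIT, L1-HIT, L1-HIT, L1-HIT, MISS, MISS, VC-HIT, L1-HIT, VC-HIT, VC-HIT]

  [0] addr=0xb1 blk=11 s=1: MISS | VC []
  [1] addr=0xb2 blk=11 s=1: L1-HIT | VC []
  [2] addr=0xb8 blk=11 s=1: L1-HIT | VC []
  [3] addr=0xb5 blk=11 s=1: L1-HIT | VC []
  [4] addr=0xb1 blk=11 s=1: L1-HIT | VC []
  [5] addr=0xbd blk=11 s=1: L1-HIT | VC []
  [6] addr=0xbe blk=11 s=1: L1-HIT | VC []
  [7] addr=0xb9 blk=11 s=1: L1-HIT | VC []
  [8] addr=0x32 blk=3 s=1: MISS | VC [11]
  [9] addr=0x57 blk=5 s=1: MISS | VC [11, 3]
  [10] addr=0x37 blk=3 s=1: VC-HIT | VC [11, 5]
  [11] addr=0x34 blk=3 s=1: L1-HIT | VC [11, 5]
  [12] addr=0x5e blk=5 s=1: VC-HIT | VC [11, 3]
  [13] addr=0x30 blk=3 s=1: VC-HIT | VC [11, 5]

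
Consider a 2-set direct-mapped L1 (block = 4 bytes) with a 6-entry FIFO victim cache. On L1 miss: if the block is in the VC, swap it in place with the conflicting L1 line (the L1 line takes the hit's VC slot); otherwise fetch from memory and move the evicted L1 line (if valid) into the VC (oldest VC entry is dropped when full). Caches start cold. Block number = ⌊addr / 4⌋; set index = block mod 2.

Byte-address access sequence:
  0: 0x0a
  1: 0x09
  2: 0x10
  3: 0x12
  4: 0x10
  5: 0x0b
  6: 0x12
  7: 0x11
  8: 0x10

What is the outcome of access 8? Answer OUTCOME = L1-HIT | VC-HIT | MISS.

0: 0xa (blk 2, set 0) → MISS  vc=[]
1: 0x9 (blk 2, set 0) → L1-HIT  vc=[]
2: 0x10 (blk 4, set 0) → MISS  vc=[2]
3: 0x12 (blk 4, set 0) → L1-HIT  vc=[2]
4: 0x10 (blk 4, set 0) → L1-HIT  vc=[2]
5: 0xb (blk 2, set 0) → VC-HIT  vc=[4]
6: 0x12 (blk 4, set 0) → VC-HIT  vc=[2]
7: 0x11 (blk 4, set 0) → L1-HIT  vc=[2]
8: 0x10 (blk 4, set 0) → L1-HIT  vc=[2]

OUTCOME = L1-HIT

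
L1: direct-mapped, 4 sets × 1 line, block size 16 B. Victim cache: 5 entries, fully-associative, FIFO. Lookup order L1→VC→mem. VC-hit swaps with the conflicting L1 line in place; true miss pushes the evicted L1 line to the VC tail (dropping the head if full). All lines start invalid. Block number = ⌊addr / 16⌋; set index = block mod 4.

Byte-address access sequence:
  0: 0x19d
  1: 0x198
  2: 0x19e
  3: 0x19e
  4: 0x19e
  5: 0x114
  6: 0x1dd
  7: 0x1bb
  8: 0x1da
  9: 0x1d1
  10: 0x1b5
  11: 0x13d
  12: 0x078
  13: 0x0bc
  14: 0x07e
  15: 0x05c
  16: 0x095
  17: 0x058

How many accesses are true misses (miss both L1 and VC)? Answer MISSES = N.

MISSES = 9

  [0] addr=0x19d blk=25 s=1: MISS | VC []
  [1] addr=0x198 blk=25 s=1: L1-HIT | VC []
  [2] addr=0x19e blk=25 s=1: L1-HIT | VC []
  [3] addr=0x19e blk=25 s=1: L1-HIT | VC []
  [4] addr=0x19e blk=25 s=1: L1-HIT | VC []
  [5] addr=0x114 blk=17 s=1: MISS | VC [25]
  [6] addr=0x1dd blk=29 s=1: MISS | VC [25, 17]
  [7] addr=0x1bb blk=27 s=3: MISS | VC [25, 17]
  [8] addr=0x1da blk=29 s=1: L1-HIT | VC [25, 17]
  [9] addr=0x1d1 blk=29 s=1: L1-HIT | VC [25, 17]
  [10] addr=0x1b5 blk=27 s=3: L1-HIT | VC [25, 17]
  [11] addr=0x13d blk=19 s=3: MISS | VC [25, 17, 27]
  [12] addr=0x78 blk=7 s=3: MISS | VC [25, 17, 27, 19]
  [13] addr=0xbc blk=11 s=3: MISS | VC [25, 17, 27, 19, 7]
  [14] addr=0x7e blk=7 s=3: VC-HIT | VC [25, 17, 27, 19, 11]
  [15] addr=0x5c blk=5 s=1: MISS | VC [17, 27, 19, 11, 29]
  [16] addr=0x95 blk=9 s=1: MISS | VC [27, 19, 11, 29, 5]
  [17] addr=0x58 blk=5 s=1: VC-HIT | VC [27, 19, 11, 29, 9]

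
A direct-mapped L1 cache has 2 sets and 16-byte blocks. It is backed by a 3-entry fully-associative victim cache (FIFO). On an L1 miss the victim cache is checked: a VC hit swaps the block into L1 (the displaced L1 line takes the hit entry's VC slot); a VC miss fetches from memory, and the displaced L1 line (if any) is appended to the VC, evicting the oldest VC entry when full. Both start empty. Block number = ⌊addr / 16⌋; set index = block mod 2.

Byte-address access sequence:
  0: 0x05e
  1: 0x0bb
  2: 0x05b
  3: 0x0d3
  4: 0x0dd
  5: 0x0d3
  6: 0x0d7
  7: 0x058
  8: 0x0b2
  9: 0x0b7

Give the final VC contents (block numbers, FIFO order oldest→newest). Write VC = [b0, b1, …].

  [0] addr=0x5e blk=5 s=1: MISS | VC []
  [1] addr=0xbb blk=11 s=1: MISS | VC [5]
  [2] addr=0x5b blk=5 s=1: VC-HIT | VC [11]
  [3] addr=0xd3 blk=13 s=1: MISS | VC [11, 5]
  [4] addr=0xdd blk=13 s=1: L1-HIT | VC [11, 5]
  [5] addr=0xd3 blk=13 s=1: L1-HIT | VC [11, 5]
  [6] addr=0xd7 blk=13 s=1: L1-HIT | VC [11, 5]
  [7] addr=0x58 blk=5 s=1: VC-HIT | VC [11, 13]
  [8] addr=0xb2 blk=11 s=1: VC-HIT | VC [5, 13]
  [9] addr=0xb7 blk=11 s=1: L1-HIT | VC [5, 13]

VC = [5, 13]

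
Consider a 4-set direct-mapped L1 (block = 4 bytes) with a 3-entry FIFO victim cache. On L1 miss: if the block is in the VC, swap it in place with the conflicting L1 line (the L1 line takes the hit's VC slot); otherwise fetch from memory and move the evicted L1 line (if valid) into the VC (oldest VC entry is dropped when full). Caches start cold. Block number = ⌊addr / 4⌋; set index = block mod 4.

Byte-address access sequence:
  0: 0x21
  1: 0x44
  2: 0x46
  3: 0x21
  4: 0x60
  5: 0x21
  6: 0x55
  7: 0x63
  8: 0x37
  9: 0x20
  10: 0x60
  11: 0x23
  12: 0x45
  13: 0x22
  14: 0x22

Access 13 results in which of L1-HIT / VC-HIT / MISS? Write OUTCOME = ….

OUTCOME = L1-HIT

0: 0x21 (blk 8, set 0) → MISS  vc=[]
1: 0x44 (blk 17, set 1) → MISS  vc=[]
2: 0x46 (blk 17, set 1) → L1-HIT  vc=[]
3: 0x21 (blk 8, set 0) → L1-HIT  vc=[]
4: 0x60 (blk 24, set 0) → MISS  vc=[8]
5: 0x21 (blk 8, set 0) → VC-HIT  vc=[24]
6: 0x55 (blk 21, set 1) → MISS  vc=[24, 17]
7: 0x63 (blk 24, set 0) → VC-HIT  vc=[8, 17]
8: 0x37 (blk 13, set 1) → MISS  vc=[8, 17, 21]
9: 0x20 (blk 8, set 0) → VC-HIT  vc=[24, 17, 21]
10: 0x60 (blk 24, set 0) → VC-HIT  vc=[8, 17, 21]
11: 0x23 (blk 8, set 0) → VC-HIT  vc=[24, 17, 21]
12: 0x45 (blk 17, set 1) → VC-HIT  vc=[24, 13, 21]
13: 0x22 (blk 8, set 0) → L1-HIT  vc=[24, 13, 21]
14: 0x22 (blk 8, set 0) → L1-HIT  vc=[24, 13, 21]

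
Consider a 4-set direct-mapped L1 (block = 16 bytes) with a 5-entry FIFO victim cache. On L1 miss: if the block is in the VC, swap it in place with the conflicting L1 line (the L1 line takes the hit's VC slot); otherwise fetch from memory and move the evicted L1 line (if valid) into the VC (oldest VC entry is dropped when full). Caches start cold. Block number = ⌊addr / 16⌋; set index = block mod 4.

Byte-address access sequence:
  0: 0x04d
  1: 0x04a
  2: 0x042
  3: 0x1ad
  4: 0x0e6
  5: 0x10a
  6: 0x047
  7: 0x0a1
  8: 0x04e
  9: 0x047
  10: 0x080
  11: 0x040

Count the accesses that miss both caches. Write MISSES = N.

MISSES = 6

  [0] addr=0x4d blk=4 s=0: MISS | VC []
  [1] addr=0x4a blk=4 s=0: L1-HIT | VC []
  [2] addr=0x42 blk=4 s=0: L1-HIT | VC []
  [3] addr=0x1ad blk=26 s=2: MISS | VC []
  [4] addr=0xe6 blk=14 s=2: MISS | VC [26]
  [5] addr=0x10a blk=16 s=0: MISS | VC [26, 4]
  [6] addr=0x47 blk=4 s=0: VC-HIT | VC [26, 16]
  [7] addr=0xa1 blk=10 s=2: MISS | VC [26, 16, 14]
  [8] addr=0x4e blk=4 s=0: L1-HIT | VC [26, 16, 14]
  [9] addr=0x47 blk=4 s=0: L1-HIT | VC [26, 16, 14]
  [10] addr=0x80 blk=8 s=0: MISS | VC [26, 16, 14, 4]
  [11] addr=0x40 blk=4 s=0: VC-HIT | VC [26, 16, 14, 8]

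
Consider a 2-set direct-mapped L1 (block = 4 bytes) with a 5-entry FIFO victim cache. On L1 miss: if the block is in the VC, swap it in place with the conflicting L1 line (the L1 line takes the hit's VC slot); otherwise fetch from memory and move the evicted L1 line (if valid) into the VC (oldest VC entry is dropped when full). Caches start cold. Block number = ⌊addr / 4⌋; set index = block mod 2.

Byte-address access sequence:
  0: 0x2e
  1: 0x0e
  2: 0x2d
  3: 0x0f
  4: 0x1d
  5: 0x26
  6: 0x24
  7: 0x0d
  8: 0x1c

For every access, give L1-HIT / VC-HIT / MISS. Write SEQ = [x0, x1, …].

  [0] addr=0x2e blk=11 s=1: MISS | VC []
  [1] addr=0xe blk=3 s=1: MISS | VC [11]
  [2] addr=0x2d blk=11 s=1: VC-HIT | VC [3]
  [3] addr=0xf blk=3 s=1: VC-HIT | VC [11]
  [4] addr=0x1d blk=7 s=1: MISS | VC [11, 3]
  [5] addr=0x26 blk=9 s=1: MISS | VC [11, 3, 7]
  [6] addr=0x24 blk=9 s=1: L1-HIT | VC [11, 3, 7]
  [7] addr=0xd blk=3 s=1: VC-HIT | VC [11, 9, 7]
  [8] addr=0x1c blk=7 s=1: VC-HIT | VC [11, 9, 3]

SEQ = [MISS, MISS, VC-HIT, VC-HIT, MISS, MISS, L1-HIT, VC-HIT, VC-HIT]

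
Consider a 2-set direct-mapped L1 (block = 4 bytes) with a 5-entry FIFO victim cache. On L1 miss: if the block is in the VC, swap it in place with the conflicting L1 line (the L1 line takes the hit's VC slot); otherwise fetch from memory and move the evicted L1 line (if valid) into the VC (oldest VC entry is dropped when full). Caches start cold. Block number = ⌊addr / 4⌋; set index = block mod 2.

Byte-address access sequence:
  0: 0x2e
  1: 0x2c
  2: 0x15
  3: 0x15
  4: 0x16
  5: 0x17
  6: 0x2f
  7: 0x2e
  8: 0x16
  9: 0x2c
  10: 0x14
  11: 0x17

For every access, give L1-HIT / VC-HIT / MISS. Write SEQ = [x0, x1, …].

SEQ = [MISS, L1-HIT, MISS, L1-HIT, L1-HIT, L1-HIT, VC-HIT, L1-HIT, VC-HIT, VC-HIT, VC-HIT, L1-HIT]

  [0] addr=0x2e blk=11 s=1: MISS | VC []
  [1] addr=0x2c blk=11 s=1: L1-HIT | VC []
  [2] addr=0x15 blk=5 s=1: MISS | VC [11]
  [3] addr=0x15 blk=5 s=1: L1-HIT | VC [11]
  [4] addr=0x16 blk=5 s=1: L1-HIT | VC [11]
  [5] addr=0x17 blk=5 s=1: L1-HIT | VC [11]
  [6] addr=0x2f blk=11 s=1: VC-HIT | VC [5]
  [7] addr=0x2e blk=11 s=1: L1-HIT | VC [5]
  [8] addr=0x16 blk=5 s=1: VC-HIT | VC [11]
  [9] addr=0x2c blk=11 s=1: VC-HIT | VC [5]
  [10] addr=0x14 blk=5 s=1: VC-HIT | VC [11]
  [11] addr=0x17 blk=5 s=1: L1-HIT | VC [11]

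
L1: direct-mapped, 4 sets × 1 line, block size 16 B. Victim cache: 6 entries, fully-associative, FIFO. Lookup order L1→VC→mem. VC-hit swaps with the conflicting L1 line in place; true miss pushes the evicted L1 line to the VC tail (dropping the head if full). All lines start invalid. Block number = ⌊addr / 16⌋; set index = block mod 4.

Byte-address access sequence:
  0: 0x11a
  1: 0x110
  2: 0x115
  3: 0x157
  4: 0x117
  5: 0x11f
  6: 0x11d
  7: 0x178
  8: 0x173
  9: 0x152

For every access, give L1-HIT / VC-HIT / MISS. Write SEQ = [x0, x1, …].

SEQ = [MISS, L1-HIT, L1-HIT, MISS, VC-HIT, L1-HIT, L1-HIT, MISS, L1-HIT, VC-HIT]

0: 0x11a (blk 17, set 1) → MISS  vc=[]
1: 0x110 (blk 17, set 1) → L1-HIT  vc=[]
2: 0x115 (blk 17, set 1) → L1-HIT  vc=[]
3: 0x157 (blk 21, set 1) → MISS  vc=[17]
4: 0x117 (blk 17, set 1) → VC-HIT  vc=[21]
5: 0x11f (blk 17, set 1) → L1-HIT  vc=[21]
6: 0x11d (blk 17, set 1) → L1-HIT  vc=[21]
7: 0x178 (blk 23, set 3) → MISS  vc=[21]
8: 0x173 (blk 23, set 3) → L1-HIT  vc=[21]
9: 0x152 (blk 21, set 1) → VC-HIT  vc=[17]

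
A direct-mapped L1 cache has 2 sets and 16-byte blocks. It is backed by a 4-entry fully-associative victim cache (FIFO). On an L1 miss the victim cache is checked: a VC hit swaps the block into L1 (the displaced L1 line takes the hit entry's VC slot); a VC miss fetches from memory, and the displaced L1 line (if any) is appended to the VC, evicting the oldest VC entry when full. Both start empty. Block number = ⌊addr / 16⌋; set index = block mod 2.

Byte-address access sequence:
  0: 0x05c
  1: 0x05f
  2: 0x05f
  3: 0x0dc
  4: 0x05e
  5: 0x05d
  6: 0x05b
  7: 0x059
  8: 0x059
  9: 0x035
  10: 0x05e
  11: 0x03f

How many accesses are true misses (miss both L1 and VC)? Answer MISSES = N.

#0 0x5c→b5/s1 MISS; vc=[]
#1 0x5f→b5/s1 L1-HIT; vc=[]
#2 0x5f→b5/s1 L1-HIT; vc=[]
#3 0xdc→b13/s1 MISS; vc=[5]
#4 0x5e→b5/s1 VC-HIT; vc=[13]
#5 0x5d→b5/s1 L1-HIT; vc=[13]
#6 0x5b→b5/s1 L1-HIT; vc=[13]
#7 0x59→b5/s1 L1-HIT; vc=[13]
#8 0x59→b5/s1 L1-HIT; vc=[13]
#9 0x35→b3/s1 MISS; vc=[13,5]
#10 0x5e→b5/s1 VC-HIT; vc=[13,3]
#11 0x3f→b3/s1 VC-HIT; vc=[13,5]

MISSES = 3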